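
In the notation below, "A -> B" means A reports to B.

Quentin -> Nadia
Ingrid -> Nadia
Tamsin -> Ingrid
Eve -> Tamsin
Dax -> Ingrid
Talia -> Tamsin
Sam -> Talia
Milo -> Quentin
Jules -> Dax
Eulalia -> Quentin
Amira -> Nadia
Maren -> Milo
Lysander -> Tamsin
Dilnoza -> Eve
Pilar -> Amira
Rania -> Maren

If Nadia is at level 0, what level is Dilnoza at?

Chain from Dilnoza up to Nadia: Dilnoza → Eve → Tamsin → Ingrid → Nadia. That is 4 steps up, so Dilnoza is 4 levels below Nadia.

4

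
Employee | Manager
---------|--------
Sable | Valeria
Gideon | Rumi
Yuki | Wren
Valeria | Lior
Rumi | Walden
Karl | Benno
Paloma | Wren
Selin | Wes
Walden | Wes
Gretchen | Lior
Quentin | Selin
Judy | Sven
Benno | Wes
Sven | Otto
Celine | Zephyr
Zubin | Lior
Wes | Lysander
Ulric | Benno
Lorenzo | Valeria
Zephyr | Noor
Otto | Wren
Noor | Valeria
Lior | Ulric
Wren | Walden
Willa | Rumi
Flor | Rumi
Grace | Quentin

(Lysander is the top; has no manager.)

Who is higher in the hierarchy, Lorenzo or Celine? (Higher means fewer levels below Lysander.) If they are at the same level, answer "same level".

Lorenzo is 6 levels below Lysander; Celine is 8. Lorenzo is higher.

Lorenzo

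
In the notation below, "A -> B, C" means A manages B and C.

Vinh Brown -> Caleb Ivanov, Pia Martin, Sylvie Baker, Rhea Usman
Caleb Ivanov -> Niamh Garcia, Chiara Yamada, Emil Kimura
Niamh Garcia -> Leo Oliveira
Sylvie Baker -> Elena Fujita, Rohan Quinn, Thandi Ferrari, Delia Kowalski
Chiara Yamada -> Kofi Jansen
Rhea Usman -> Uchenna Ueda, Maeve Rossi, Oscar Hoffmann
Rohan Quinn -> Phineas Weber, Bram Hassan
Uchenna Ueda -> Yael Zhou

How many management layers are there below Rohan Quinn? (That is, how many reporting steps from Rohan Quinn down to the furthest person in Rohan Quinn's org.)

The longest chain under Rohan Quinn runs Rohan Quinn → Bram Hassan, which is 1 level below Rohan Quinn.

1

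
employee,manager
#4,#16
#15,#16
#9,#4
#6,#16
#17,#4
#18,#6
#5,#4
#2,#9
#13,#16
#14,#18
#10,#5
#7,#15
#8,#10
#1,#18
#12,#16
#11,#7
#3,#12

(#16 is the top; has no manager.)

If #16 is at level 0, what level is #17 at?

Chain from #17 up to #16: #17 → #4 → #16. That is 2 steps up, so #17 is 2 levels below #16.

2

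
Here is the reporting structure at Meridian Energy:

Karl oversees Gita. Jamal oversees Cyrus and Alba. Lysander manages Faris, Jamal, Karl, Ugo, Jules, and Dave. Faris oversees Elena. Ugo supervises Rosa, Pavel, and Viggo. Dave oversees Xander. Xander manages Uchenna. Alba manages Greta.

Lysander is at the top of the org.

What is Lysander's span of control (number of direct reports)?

Lysander directly manages Faris, Jamal, Karl, Ugo, Jules, Dave. That is 6 direct reports.

6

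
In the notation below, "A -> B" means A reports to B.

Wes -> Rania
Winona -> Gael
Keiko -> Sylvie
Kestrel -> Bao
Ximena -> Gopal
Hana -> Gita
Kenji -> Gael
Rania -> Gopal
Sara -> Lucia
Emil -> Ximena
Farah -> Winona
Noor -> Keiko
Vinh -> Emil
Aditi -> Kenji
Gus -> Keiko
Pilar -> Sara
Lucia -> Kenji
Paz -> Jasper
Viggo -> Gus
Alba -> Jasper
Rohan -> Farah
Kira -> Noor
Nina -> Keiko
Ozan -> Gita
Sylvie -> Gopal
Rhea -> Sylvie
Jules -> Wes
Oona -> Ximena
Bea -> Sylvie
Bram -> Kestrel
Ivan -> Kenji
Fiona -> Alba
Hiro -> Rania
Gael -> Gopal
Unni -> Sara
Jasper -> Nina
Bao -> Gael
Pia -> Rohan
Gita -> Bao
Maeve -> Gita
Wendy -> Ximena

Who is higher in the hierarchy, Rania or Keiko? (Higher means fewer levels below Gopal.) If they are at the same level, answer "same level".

Rania is 1 level below Gopal; Keiko is 2. Rania is higher.

Rania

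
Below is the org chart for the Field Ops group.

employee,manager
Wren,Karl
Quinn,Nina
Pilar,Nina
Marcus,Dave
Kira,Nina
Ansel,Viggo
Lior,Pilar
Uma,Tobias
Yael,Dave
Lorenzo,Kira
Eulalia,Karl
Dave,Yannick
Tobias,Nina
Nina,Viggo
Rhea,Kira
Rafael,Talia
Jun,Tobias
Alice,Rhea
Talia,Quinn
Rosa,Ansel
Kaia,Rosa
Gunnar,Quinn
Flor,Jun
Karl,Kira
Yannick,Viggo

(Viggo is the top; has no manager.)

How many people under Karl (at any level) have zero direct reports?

2

The people in Karl's organization with no one reporting to them are Wren, Eulalia. That is 2.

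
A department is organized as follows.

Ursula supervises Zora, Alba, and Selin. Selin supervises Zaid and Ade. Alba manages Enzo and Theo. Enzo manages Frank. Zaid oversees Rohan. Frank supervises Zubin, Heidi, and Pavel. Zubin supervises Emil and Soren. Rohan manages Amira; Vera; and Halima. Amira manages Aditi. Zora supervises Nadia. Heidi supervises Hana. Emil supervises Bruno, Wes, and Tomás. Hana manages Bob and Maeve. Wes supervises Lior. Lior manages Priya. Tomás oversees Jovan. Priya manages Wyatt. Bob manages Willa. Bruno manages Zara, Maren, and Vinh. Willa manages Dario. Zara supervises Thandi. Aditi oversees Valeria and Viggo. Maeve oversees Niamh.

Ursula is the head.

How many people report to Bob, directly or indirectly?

Bob directly manages Willa. Under Willa: Dario (1). That's 2 in total.

2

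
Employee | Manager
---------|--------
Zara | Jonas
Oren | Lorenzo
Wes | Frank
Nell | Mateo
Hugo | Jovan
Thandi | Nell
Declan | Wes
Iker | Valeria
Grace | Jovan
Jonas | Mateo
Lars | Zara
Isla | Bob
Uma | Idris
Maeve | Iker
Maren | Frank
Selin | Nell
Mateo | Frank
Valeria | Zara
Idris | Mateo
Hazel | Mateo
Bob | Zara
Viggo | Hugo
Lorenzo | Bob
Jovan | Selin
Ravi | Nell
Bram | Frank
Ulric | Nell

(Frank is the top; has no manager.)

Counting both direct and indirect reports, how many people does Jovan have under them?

3

Jovan directly manages Hugo, Grace. Under Hugo: Viggo (1). Grace has no reports. So Jovan's organization is 2 direct reports plus everyone under them: 2 + 1 = 3.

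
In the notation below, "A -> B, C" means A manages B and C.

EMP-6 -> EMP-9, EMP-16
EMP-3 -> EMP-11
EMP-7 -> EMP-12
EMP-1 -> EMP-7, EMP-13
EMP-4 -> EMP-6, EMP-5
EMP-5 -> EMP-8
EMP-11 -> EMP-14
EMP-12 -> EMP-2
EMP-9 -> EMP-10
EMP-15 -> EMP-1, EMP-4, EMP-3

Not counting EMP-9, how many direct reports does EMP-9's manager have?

EMP-9 reports to EMP-6. EMP-6's other direct reports are EMP-16 — 1 peer.

1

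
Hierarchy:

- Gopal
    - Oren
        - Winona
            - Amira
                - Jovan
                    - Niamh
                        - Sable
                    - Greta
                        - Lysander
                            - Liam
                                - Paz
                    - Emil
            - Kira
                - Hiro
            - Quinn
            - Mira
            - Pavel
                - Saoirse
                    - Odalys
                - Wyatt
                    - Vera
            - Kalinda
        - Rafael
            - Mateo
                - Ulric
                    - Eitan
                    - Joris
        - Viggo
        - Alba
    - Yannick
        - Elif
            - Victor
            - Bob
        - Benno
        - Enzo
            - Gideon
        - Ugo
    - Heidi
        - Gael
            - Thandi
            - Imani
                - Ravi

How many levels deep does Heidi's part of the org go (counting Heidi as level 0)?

The longest chain under Heidi runs Heidi → Gael → Imani → Ravi, which is 3 levels below Heidi.

3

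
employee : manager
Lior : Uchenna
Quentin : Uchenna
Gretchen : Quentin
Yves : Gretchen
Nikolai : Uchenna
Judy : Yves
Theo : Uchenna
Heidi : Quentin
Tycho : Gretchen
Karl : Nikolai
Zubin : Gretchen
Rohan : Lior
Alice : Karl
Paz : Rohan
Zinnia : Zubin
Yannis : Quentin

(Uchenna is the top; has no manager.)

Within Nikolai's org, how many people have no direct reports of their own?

1

The only person in Nikolai's organization with no one reporting to them is Alice. That is 1.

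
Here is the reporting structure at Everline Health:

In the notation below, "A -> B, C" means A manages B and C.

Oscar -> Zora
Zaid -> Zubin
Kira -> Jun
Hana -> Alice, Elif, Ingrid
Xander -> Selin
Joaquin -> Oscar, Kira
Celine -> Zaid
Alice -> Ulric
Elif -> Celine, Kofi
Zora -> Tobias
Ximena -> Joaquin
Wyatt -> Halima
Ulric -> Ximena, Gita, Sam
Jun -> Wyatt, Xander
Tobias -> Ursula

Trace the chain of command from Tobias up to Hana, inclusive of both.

Tobias -> Zora -> Oscar -> Joaquin -> Ximena -> Ulric -> Alice -> Hana

Tobias reports to Zora. Zora reports to Oscar. Oscar reports to Joaquin. Joaquin reports to Ximena. Ximena reports to Ulric. Ulric reports to Alice. Alice reports to Hana. Hana is at the top.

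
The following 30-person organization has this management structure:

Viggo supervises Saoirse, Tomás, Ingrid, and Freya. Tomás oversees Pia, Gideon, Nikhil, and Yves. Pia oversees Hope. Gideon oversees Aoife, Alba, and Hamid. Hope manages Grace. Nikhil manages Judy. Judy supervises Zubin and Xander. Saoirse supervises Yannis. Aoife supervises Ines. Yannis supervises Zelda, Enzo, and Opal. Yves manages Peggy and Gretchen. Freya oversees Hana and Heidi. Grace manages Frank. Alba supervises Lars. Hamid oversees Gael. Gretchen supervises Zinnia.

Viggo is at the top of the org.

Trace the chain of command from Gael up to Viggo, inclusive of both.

Gael -> Hamid -> Gideon -> Tomás -> Viggo

Gael reports to Hamid. Hamid reports to Gideon. Gideon reports to Tomás. Tomás reports to Viggo. Viggo is at the top.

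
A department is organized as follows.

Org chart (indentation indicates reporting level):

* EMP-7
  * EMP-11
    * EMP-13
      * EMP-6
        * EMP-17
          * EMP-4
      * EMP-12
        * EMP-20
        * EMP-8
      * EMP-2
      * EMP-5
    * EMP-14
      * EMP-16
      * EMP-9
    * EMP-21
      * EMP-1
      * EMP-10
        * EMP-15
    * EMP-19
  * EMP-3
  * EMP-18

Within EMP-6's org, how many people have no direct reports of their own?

1

The only person in EMP-6's organization with no one reporting to them is EMP-4. That is 1.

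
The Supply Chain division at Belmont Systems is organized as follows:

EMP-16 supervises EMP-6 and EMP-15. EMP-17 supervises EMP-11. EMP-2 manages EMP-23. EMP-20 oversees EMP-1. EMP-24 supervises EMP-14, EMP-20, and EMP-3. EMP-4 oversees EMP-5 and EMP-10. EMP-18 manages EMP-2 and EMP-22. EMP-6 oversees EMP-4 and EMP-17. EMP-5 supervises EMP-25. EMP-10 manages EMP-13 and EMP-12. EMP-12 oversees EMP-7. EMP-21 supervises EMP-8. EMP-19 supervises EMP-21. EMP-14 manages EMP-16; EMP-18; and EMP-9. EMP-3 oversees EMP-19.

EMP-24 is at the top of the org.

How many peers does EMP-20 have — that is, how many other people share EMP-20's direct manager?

EMP-20 reports to EMP-24. EMP-24's other direct reports are EMP-14, EMP-3 — 2 peers.

2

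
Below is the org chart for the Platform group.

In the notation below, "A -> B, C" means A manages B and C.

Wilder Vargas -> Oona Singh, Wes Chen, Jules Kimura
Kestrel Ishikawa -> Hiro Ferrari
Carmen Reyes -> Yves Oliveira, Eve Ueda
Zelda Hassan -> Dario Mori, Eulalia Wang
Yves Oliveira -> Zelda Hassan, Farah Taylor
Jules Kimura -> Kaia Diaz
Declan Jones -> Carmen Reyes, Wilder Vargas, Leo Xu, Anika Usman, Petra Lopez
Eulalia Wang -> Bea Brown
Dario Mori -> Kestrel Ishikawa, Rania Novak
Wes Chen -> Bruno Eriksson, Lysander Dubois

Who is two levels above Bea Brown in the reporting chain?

Zelda Hassan

Bea Brown reports to Eulalia Wang, and Eulalia Wang reports to Zelda Hassan. So Bea Brown's skip-level manager is Zelda Hassan.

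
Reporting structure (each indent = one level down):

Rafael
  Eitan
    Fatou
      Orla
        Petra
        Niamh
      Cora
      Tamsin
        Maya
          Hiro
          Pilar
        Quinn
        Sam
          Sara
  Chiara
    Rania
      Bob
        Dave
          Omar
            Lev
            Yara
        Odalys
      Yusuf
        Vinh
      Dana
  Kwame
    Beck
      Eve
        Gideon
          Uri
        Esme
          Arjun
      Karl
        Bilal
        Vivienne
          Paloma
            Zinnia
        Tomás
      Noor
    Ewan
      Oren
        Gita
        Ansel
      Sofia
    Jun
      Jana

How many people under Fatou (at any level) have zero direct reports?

The people in Fatou's organization with no one reporting to them are Sara, Quinn, Pilar, Hiro, Cora, Niamh, Petra. That is 7.

7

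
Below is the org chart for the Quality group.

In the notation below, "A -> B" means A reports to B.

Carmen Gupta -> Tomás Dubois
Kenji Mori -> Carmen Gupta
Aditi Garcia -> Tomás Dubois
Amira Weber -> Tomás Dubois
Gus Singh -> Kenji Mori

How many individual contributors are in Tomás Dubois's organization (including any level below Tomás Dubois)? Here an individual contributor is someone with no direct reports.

3

The people in Tomás Dubois's organization with no one reporting to them are Amira Weber, Aditi Garcia, Gus Singh. That is 3.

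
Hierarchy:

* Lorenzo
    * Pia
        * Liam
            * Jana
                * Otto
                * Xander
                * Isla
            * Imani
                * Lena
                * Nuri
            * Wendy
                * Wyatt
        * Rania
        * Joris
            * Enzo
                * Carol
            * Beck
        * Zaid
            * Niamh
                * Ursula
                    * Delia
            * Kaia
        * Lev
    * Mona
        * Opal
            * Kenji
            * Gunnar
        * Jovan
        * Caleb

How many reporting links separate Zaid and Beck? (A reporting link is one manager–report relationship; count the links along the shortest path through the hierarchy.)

Zaid is 1 level below Pia, and Beck is 2 levels below Pia (their lowest common manager). The shortest path runs up from Zaid to Pia and back down to Beck: 1 + 2 = 3 links.

3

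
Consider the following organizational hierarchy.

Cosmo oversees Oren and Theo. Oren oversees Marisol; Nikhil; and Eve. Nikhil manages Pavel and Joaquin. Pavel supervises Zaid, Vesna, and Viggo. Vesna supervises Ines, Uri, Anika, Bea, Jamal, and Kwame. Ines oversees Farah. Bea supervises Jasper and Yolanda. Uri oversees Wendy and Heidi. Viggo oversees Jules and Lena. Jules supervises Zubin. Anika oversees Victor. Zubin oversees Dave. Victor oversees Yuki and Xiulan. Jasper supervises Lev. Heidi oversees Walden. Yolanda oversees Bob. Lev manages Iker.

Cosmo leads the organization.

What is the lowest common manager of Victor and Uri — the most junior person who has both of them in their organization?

Vesna

Victor's chain of managers is Anika, Vesna, Pavel, Nikhil, Oren, Cosmo. Uri's chain of managers is Vesna, Pavel, Nikhil, Oren, Cosmo. The first manager that appears in both chains is Vesna.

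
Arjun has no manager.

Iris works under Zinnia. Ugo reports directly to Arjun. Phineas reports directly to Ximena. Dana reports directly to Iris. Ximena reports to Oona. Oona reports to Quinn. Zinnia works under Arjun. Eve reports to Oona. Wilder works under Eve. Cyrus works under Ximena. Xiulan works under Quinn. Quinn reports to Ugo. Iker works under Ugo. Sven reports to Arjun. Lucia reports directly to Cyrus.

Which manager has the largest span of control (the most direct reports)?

Direct-report counts: Arjun has 3; Zinnia has 1; Iris has 1; Ugo has 2; Quinn has 2; Oona has 2; Eve has 1; Ximena has 2; Cyrus has 1. The largest is 3, held by Arjun.

Arjun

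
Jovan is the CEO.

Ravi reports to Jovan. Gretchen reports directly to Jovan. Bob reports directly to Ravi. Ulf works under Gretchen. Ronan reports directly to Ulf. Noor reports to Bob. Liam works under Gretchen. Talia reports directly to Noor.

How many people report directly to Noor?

Noor directly manages Talia. That is 1 direct report.

1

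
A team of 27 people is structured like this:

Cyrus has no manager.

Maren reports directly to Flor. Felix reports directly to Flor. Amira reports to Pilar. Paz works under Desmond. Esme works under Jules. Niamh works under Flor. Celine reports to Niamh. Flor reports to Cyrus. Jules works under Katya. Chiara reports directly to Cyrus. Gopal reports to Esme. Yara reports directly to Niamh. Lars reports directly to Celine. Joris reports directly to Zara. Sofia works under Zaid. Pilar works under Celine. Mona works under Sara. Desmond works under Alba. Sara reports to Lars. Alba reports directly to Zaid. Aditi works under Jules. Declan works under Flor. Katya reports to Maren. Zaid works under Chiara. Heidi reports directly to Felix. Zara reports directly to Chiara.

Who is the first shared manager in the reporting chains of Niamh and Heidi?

Niamh's chain of managers is Flor, Cyrus. Heidi's chain of managers is Felix, Flor, Cyrus. The first manager that appears in both chains is Flor.

Flor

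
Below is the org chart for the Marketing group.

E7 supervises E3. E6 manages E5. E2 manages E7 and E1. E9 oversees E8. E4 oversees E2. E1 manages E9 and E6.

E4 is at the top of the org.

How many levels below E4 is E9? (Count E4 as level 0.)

Chain from E9 up to E4: E9 → E1 → E2 → E4. That is 3 steps up, so E9 is 3 levels below E4.

3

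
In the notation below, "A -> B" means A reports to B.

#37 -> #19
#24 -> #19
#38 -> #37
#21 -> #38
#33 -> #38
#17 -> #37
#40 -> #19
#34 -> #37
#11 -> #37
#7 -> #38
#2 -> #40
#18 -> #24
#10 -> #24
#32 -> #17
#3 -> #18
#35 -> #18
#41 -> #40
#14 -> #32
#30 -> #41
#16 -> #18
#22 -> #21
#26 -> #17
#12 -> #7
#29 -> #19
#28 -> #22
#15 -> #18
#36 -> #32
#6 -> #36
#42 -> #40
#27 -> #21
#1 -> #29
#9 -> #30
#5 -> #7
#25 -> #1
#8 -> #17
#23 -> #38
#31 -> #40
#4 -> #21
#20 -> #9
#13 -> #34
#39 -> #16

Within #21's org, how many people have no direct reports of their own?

The people in #21's organization with no one reporting to them are #4, #27, #28. That is 3.

3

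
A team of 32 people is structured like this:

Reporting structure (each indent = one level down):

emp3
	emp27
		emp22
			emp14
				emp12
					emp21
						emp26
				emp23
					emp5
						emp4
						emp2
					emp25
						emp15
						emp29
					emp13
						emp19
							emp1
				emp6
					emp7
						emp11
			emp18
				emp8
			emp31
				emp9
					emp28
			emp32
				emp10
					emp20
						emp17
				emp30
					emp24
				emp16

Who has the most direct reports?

Direct-report counts: emp3 has 1; emp27 has 1; emp22 has 4; emp32 has 3; emp30 has 1; emp10 has 1; emp20 has 1; emp31 has 1; emp9 has 1; emp18 has 1; emp14 has 3; emp6 has 1; emp7 has 1; emp23 has 3; emp13 has 1; emp19 has 1; emp25 has 2; emp5 has 2; emp12 has 1; emp21 has 1. The largest is 4, held by emp22.

emp22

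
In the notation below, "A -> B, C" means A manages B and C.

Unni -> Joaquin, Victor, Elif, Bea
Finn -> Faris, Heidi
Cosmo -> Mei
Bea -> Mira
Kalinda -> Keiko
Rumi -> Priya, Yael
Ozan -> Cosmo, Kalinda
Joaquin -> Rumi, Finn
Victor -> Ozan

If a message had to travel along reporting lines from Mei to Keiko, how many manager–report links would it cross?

4

Mei is 2 levels below Ozan, and Keiko is 2 levels below Ozan (their lowest common manager). The shortest path runs up from Mei to Ozan and back down to Keiko: 2 + 2 = 4 links.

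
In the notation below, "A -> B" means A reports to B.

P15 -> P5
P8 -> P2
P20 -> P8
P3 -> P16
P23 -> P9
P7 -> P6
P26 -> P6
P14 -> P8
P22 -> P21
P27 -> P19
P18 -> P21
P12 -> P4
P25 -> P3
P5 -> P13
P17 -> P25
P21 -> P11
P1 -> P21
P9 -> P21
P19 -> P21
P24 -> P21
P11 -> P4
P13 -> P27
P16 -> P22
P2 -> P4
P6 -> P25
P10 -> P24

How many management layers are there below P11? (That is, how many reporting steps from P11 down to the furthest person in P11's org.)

The longest chain under P11 runs P11 → P21 → P22 → P16 → P3 → P25 → P6 → P7, which is 7 levels below P11.

7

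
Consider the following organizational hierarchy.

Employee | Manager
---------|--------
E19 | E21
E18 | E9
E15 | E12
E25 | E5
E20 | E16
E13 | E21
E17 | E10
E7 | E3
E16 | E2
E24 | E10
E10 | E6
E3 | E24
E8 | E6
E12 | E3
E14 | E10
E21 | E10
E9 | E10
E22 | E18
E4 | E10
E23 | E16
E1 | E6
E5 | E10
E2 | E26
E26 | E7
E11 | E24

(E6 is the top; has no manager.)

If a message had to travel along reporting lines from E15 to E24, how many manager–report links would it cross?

E15 is in E24's organization: the chain from E15 up to E24 is E15 → E12 → E3 → E24, which is 3 links.

3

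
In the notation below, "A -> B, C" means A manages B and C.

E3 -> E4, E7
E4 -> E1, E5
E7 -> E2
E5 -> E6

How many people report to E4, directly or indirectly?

E4 directly manages E1, E5. E1 has no reports. Under E5: E6 (1). So E4's organization is 2 direct reports plus everyone under them: 1 + 2 = 3.

3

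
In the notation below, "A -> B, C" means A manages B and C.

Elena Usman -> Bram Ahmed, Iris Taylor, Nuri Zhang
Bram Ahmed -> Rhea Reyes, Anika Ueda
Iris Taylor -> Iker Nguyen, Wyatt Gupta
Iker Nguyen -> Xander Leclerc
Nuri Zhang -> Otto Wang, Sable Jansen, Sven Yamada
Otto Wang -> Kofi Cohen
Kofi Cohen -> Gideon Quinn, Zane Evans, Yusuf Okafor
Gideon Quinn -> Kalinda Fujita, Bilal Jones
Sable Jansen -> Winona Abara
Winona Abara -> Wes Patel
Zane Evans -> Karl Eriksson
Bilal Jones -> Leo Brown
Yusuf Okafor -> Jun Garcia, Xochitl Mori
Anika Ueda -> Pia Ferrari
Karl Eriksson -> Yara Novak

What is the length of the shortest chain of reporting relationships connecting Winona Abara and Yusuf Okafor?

5

Winona Abara is 2 levels below Nuri Zhang, and Yusuf Okafor is 3 levels below Nuri Zhang (their lowest common manager). The shortest path runs up from Winona Abara to Nuri Zhang and back down to Yusuf Okafor: 2 + 3 = 5 links.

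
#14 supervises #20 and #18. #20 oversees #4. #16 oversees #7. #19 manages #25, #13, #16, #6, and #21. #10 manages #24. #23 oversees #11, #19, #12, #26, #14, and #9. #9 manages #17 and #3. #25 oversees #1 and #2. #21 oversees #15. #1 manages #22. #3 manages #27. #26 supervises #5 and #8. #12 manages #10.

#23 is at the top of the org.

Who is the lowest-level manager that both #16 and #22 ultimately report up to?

#19

#16's chain of managers is #19, #23. #22's chain of managers is #1, #25, #19, #23. The first manager that appears in both chains is #19.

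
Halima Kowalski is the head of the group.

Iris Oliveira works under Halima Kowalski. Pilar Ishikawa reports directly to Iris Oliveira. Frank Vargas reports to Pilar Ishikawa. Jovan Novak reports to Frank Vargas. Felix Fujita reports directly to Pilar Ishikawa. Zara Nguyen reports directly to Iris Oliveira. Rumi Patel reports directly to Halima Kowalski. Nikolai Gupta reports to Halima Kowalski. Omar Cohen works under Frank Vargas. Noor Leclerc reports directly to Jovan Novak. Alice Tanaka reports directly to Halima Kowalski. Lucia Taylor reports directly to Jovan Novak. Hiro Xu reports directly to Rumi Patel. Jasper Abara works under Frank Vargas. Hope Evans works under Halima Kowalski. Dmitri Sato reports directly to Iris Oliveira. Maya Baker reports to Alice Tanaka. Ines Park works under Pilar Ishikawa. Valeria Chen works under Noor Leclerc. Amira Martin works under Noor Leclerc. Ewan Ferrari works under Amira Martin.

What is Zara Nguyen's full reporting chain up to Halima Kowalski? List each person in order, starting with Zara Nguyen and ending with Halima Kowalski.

Zara Nguyen reports to Iris Oliveira. Iris Oliveira reports to Halima Kowalski. Halima Kowalski is at the top.

Zara Nguyen -> Iris Oliveira -> Halima Kowalski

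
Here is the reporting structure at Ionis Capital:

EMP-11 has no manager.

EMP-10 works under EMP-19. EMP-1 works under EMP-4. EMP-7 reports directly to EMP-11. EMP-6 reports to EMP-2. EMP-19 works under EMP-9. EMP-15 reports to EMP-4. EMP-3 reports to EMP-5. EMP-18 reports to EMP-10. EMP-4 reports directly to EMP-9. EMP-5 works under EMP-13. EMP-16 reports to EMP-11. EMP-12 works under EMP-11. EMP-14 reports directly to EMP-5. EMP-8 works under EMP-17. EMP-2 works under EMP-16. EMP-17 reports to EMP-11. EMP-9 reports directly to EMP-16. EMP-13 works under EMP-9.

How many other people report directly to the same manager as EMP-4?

2

EMP-4 reports to EMP-9. EMP-9's other direct reports are EMP-13, EMP-19 — 2 peers.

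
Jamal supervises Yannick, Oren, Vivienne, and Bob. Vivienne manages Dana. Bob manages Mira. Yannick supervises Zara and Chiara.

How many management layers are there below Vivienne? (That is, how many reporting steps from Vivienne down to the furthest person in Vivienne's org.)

The longest chain under Vivienne runs Vivienne → Dana, which is 1 level below Vivienne.

1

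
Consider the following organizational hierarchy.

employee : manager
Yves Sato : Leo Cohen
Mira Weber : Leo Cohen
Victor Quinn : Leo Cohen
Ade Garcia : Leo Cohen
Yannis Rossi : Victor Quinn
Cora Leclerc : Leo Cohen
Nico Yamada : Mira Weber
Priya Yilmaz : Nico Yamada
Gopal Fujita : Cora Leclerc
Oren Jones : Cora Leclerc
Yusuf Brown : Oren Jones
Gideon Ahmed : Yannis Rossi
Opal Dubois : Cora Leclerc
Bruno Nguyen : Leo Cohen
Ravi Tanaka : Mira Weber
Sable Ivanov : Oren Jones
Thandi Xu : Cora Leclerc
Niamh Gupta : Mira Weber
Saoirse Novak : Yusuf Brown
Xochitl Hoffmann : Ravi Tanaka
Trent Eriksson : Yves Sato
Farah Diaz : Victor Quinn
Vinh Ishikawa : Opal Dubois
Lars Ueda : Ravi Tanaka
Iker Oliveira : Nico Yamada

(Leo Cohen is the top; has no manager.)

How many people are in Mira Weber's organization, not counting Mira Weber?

7

Mira Weber directly manages Nico Yamada, Ravi Tanaka, Niamh Gupta. Under Nico Yamada: Iker Oliveira, Priya Yilmaz (2). Under Ravi Tanaka: Lars Ueda, Xochitl Hoffmann (2). Niamh Gupta has no reports. So Mira Weber's organization is 3 direct reports plus everyone under them: 3 + 3 + 1 = 7.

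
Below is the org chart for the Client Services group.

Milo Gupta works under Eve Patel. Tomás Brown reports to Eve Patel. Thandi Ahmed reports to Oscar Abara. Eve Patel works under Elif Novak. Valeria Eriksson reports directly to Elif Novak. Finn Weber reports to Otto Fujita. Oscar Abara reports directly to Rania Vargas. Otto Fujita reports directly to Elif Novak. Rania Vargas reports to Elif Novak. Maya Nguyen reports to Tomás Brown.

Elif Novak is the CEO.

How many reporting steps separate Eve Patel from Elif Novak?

1

Chain from Eve Patel up to Elif Novak: Eve Patel → Elif Novak. That is 1 step up, so Eve Patel is 1 level below Elif Novak.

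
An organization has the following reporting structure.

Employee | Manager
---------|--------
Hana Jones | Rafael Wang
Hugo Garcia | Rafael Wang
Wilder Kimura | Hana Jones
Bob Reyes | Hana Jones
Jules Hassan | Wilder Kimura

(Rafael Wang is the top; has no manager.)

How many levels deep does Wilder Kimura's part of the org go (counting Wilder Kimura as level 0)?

The longest chain under Wilder Kimura runs Wilder Kimura → Jules Hassan, which is 1 level below Wilder Kimura.

1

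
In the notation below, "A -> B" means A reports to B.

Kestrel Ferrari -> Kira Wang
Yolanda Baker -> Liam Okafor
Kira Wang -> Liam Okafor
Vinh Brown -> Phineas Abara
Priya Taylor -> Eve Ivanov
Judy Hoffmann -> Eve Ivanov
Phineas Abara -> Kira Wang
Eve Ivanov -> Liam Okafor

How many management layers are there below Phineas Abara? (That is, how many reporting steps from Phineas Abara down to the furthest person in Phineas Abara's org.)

1

The longest chain under Phineas Abara runs Phineas Abara → Vinh Brown, which is 1 level below Phineas Abara.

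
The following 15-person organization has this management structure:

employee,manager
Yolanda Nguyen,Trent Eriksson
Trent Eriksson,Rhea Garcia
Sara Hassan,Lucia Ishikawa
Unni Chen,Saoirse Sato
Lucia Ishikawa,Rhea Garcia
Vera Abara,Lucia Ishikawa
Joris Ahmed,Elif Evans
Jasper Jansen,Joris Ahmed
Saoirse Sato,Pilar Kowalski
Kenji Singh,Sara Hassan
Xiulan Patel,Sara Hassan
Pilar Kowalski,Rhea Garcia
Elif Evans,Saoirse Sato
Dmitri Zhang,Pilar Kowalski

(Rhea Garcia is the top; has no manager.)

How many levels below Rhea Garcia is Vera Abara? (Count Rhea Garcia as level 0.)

Chain from Vera Abara up to Rhea Garcia: Vera Abara → Lucia Ishikawa → Rhea Garcia. That is 2 steps up, so Vera Abara is 2 levels below Rhea Garcia.

2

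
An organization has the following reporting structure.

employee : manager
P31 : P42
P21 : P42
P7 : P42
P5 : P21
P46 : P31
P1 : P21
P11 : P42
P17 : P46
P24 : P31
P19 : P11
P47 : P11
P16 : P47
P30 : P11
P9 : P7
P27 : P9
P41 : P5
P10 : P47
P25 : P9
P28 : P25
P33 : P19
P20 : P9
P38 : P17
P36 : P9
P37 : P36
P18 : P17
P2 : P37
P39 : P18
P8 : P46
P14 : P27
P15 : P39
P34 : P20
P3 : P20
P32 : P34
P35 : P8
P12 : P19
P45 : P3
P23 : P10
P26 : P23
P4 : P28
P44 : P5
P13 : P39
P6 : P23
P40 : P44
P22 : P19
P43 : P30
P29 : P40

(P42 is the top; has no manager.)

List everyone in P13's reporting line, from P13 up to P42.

P13 reports to P39. P39 reports to P18. P18 reports to P17. P17 reports to P46. P46 reports to P31. P31 reports to P42. P42 is at the top.

P13 -> P39 -> P18 -> P17 -> P46 -> P31 -> P42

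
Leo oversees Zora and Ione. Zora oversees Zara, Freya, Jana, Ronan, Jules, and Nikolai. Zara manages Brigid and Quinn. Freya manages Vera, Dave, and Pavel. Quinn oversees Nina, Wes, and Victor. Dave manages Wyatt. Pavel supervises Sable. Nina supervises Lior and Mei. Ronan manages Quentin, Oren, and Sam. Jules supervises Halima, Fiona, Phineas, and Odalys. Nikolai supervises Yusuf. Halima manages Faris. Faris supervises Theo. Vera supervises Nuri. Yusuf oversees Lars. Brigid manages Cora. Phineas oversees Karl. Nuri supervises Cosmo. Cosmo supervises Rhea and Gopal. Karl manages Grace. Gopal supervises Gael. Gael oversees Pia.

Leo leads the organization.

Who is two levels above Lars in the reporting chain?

Lars reports to Yusuf, and Yusuf reports to Nikolai. So Lars's skip-level manager is Nikolai.

Nikolai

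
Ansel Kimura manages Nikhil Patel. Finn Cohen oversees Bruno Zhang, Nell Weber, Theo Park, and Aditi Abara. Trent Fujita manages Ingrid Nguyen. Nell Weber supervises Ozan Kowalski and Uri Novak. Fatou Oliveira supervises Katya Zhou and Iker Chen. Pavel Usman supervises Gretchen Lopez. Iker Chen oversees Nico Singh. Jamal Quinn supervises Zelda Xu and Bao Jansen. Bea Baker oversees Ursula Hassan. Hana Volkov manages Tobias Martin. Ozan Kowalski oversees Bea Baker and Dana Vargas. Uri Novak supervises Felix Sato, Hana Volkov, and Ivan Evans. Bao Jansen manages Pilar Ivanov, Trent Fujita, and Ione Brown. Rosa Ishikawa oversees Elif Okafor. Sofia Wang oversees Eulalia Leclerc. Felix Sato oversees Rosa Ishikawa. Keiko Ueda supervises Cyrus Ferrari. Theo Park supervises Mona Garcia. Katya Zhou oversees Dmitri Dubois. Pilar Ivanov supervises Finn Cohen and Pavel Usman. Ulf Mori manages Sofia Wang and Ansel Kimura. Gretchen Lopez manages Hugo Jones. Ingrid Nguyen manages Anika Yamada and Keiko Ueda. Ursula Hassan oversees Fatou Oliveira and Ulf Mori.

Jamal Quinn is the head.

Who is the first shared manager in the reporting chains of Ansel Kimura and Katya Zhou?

Ansel Kimura's chain of managers is Ulf Mori, Ursula Hassan, Bea Baker, Ozan Kowalski, Nell Weber, Finn Cohen, Pilar Ivanov, Bao Jansen, Jamal Quinn. Katya Zhou's chain of managers is Fatou Oliveira, Ursula Hassan, Bea Baker, Ozan Kowalski, Nell Weber, Finn Cohen, Pilar Ivanov, Bao Jansen, Jamal Quinn. The first manager that appears in both chains is Ursula Hassan.

Ursula Hassan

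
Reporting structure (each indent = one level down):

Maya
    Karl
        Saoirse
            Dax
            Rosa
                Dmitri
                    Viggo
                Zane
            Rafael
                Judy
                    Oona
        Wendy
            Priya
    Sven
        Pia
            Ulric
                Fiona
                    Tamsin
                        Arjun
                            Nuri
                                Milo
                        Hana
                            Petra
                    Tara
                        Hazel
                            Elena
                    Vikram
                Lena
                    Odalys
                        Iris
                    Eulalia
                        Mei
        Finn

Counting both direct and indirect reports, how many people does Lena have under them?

Lena directly manages Odalys, Eulalia. Under Odalys: Iris (1). Under Eulalia: Mei (1). So Lena's organization is 2 direct reports plus everyone under them: 2 + 2 = 4.

4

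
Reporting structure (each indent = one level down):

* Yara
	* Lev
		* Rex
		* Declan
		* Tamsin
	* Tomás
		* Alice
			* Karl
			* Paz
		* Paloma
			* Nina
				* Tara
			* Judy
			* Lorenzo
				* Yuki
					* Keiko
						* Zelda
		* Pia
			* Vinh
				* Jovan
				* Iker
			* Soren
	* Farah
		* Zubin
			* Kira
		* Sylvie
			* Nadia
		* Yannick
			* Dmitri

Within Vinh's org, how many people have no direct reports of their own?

The people in Vinh's organization with no one reporting to them are Iker, Jovan. That is 2.

2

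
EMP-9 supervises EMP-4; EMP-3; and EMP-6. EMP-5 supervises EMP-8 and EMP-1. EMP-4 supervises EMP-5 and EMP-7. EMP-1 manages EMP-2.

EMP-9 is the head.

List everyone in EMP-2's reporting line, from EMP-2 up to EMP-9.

EMP-2 reports to EMP-1. EMP-1 reports to EMP-5. EMP-5 reports to EMP-4. EMP-4 reports to EMP-9. EMP-9 is at the top.

EMP-2 -> EMP-1 -> EMP-5 -> EMP-4 -> EMP-9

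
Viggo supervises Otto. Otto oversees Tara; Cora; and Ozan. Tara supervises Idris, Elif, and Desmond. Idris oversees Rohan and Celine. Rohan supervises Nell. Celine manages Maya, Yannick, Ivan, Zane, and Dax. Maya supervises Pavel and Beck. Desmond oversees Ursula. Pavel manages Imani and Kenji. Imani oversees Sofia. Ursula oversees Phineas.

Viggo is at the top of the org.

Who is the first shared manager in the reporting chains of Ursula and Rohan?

Ursula's chain of managers is Desmond, Tara, Otto, Viggo. Rohan's chain of managers is Idris, Tara, Otto, Viggo. The first manager that appears in both chains is Tara.

Tara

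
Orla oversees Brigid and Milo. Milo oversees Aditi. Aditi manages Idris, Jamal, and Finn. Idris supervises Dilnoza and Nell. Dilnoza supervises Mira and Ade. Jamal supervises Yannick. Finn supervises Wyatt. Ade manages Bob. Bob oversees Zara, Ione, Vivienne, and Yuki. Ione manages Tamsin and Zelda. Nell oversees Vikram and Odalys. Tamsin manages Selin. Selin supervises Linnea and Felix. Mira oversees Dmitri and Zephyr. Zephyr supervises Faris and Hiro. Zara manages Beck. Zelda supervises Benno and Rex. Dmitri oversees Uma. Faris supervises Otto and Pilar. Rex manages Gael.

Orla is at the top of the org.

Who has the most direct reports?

Bob

Direct-report counts: Orla has 2; Milo has 1; Aditi has 3; Finn has 1; Jamal has 1; Idris has 2; Nell has 2; Dilnoza has 2; Mira has 2; Dmitri has 1; Zephyr has 2; Faris has 2; Ade has 1; Bob has 4; Zara has 1; Ione has 2; Zelda has 2; Rex has 1; Tamsin has 1; Selin has 2. The largest is 4, held by Bob.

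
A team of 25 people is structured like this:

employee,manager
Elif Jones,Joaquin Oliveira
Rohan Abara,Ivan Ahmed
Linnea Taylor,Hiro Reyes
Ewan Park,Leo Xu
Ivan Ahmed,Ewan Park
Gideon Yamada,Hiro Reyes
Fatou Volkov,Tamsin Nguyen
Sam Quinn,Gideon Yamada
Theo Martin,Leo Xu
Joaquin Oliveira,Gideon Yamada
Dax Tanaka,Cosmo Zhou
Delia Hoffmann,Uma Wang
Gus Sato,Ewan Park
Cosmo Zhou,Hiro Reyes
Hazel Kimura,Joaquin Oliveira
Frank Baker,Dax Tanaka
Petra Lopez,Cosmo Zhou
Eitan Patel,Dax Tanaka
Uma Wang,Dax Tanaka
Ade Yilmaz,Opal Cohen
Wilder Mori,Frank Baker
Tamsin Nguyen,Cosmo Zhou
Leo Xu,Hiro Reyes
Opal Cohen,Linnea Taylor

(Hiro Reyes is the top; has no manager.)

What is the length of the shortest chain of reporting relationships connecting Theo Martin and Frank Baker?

Theo Martin is 2 levels below Hiro Reyes, and Frank Baker is 3 levels below Hiro Reyes (their lowest common manager). The shortest path runs up from Theo Martin to Hiro Reyes and back down to Frank Baker: 2 + 3 = 5 links.

5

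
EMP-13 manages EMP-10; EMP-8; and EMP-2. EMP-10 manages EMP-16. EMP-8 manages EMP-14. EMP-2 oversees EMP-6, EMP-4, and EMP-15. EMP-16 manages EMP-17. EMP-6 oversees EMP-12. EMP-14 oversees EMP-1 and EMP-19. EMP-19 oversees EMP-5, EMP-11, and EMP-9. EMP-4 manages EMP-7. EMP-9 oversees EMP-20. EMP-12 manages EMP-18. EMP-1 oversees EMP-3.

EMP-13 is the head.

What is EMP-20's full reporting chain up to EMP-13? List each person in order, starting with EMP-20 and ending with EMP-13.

EMP-20 reports to EMP-9. EMP-9 reports to EMP-19. EMP-19 reports to EMP-14. EMP-14 reports to EMP-8. EMP-8 reports to EMP-13. EMP-13 is at the top.

EMP-20 -> EMP-9 -> EMP-19 -> EMP-14 -> EMP-8 -> EMP-13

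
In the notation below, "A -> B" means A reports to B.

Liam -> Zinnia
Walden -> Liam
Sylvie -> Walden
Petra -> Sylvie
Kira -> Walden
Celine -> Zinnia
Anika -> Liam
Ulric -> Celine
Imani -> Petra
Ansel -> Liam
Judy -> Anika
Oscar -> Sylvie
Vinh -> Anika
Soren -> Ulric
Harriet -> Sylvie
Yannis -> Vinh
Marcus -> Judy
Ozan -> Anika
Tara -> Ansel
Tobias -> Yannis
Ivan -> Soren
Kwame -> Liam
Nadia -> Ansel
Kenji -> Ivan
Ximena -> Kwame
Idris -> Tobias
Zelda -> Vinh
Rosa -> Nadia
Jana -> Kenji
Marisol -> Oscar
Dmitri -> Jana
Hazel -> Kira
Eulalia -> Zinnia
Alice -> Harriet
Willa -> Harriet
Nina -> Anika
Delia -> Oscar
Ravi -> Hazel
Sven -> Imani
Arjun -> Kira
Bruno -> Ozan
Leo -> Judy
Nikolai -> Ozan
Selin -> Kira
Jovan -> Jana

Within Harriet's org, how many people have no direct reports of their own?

2

The people in Harriet's organization with no one reporting to them are Willa, Alice. That is 2.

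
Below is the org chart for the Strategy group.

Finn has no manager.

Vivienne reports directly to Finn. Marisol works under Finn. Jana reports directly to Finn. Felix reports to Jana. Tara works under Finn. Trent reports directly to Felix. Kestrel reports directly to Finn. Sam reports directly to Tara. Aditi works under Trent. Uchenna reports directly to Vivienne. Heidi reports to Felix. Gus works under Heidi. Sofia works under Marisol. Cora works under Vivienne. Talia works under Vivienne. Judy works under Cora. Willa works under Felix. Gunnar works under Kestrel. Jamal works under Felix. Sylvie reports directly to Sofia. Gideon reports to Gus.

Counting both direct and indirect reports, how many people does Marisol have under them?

2

Marisol directly manages Sofia. Under Sofia: Sylvie (1). That's 2 in total.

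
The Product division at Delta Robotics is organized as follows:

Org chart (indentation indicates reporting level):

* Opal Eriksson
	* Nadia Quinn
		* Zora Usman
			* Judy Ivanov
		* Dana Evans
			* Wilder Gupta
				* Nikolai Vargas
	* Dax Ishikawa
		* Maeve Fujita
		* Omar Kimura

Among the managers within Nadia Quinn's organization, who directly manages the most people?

Direct-report counts within Nadia Quinn's organization: Nadia Quinn has 2; Dana Evans has 1; Wilder Gupta has 1; Zora Usman has 1. The largest is 2, held by Nadia Quinn.

Nadia Quinn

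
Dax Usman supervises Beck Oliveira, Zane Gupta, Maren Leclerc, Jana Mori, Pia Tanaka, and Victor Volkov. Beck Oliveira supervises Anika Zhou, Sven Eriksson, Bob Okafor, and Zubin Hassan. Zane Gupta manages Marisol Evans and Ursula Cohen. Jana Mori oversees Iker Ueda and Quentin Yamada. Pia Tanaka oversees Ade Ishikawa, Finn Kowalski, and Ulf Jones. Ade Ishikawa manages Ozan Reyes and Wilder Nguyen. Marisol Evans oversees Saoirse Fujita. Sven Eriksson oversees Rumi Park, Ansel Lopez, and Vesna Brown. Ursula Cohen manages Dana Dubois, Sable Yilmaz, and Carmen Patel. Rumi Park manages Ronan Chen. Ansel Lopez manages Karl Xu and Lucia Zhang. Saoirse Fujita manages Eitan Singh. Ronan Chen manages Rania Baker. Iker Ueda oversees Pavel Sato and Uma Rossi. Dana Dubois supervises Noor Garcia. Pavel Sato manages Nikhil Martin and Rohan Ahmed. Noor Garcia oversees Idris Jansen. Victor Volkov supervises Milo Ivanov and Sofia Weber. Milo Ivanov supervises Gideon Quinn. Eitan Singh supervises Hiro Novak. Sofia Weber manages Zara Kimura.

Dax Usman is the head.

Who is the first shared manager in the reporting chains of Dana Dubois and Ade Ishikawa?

Dana Dubois's chain of managers is Ursula Cohen, Zane Gupta, Dax Usman. Ade Ishikawa's chain of managers is Pia Tanaka, Dax Usman. The first manager that appears in both chains is Dax Usman.

Dax Usman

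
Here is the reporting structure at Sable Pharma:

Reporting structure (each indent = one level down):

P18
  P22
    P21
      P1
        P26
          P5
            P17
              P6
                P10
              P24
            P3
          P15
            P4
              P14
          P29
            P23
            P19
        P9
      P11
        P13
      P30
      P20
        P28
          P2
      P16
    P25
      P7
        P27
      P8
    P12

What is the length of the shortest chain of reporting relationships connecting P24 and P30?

P24 is 5 levels below P21, and P30 is 1 level below P21 (their lowest common manager). The shortest path runs up from P24 to P21 and back down to P30: 5 + 1 = 6 links.

6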